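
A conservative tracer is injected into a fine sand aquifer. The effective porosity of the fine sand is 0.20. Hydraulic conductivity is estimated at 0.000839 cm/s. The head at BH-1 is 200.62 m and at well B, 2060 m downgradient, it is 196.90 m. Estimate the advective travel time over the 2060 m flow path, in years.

862

Convert K: 0.000839 cm/s × 864 = 0.7249 m/day.
Hydraulic gradient i = (200.62 − 196.90) / 2060 = 3.72 / 2060 = 0.001806.
Darcy flux q = K · i = 0.7249 × 0.001806 = 0.001309 m/day.
Seepage velocity v = q / n_e = 0.001309 / 0.20 = 0.006545 m/day.
Travel time t = L / v = 2060 / 0.006545 = 3.147e+05 days = 861.7 years.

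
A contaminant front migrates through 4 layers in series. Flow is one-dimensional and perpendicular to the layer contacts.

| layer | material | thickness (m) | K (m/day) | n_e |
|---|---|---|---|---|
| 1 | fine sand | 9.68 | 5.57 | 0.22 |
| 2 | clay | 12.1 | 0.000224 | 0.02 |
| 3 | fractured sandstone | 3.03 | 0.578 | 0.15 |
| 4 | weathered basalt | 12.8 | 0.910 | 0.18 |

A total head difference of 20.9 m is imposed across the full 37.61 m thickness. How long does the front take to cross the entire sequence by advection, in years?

36.3

With flow normal to the layers, continuity requires the same specific discharge q through every layer.
Σ(b_i/K_i) = 9.68/5.57 + 12.1/0.000224 + 3.03/0.578 + 12.8/0.910 = 54039 d.
q = Δh / Σ(b_i/K_i) = 20.9 / 54039 = 0.0003868 m/day.
In each layer the seepage velocity is v_i = q/n_i, so the layer transit time is t_i = b_i·n_i / q:
  layer 1 (fine sand): t_1 = 9.68 × 0.22 / 0.0003868 = 5506 d
  layer 2 (clay): t_2 = 12.1 × 0.02 / 0.0003868 = 625.7 d
  layer 3 (fractured sandstone): t_3 = 3.03 × 0.15 / 0.0003868 = 1175 d
  layer 4 (weathered basalt): t_4 = 12.8 × 0.18 / 0.0003868 = 5957 d
Total t = Σ t_i = 13264 days = 36.32 years.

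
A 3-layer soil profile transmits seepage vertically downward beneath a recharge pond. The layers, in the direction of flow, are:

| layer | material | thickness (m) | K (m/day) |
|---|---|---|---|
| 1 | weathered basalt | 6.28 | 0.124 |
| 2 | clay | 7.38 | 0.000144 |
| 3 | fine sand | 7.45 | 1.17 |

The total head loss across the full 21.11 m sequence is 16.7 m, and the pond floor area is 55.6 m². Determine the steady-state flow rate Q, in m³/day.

0.0181

Flow is perpendicular to layering, so the layers act in series and the equivalent K is the thickness-weighted harmonic mean.
Total thickness L = 6.28 + 7.38 + 7.45 = 21.11 m.
Σ(b_i/K_i) = 6.28/0.124 + 7.38/0.000144 + 7.45/1.17 = 51307 d.
K_eq = L / Σ(b_i/K_i) = 21.11 / 51307 = 0.0004114 m/day.
Q = K_eq · A · (Δh/L) = 0.0004114 × 55.6 × (16.7/21.11) = 0.01810 m³/day.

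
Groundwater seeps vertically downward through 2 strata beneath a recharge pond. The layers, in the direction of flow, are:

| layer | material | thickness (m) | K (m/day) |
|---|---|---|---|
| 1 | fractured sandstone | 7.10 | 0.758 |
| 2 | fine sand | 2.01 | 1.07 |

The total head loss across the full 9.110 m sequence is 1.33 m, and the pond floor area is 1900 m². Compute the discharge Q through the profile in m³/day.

225

Flow is perpendicular to layering, so the layers act in series and the equivalent K is the thickness-weighted harmonic mean.
Total thickness L = 7.10 + 2.01 = 9.110 m.
Σ(b_i/K_i) = 7.10/0.758 + 2.01/1.07 = 11.25 d.
K_eq = L / Σ(b_i/K_i) = 9.110 / 11.25 = 0.8101 m/day.
Q = K_eq · A · (Δh/L) = 0.8101 × 1900 × (1.33/9.110) = 224.7 m³/day.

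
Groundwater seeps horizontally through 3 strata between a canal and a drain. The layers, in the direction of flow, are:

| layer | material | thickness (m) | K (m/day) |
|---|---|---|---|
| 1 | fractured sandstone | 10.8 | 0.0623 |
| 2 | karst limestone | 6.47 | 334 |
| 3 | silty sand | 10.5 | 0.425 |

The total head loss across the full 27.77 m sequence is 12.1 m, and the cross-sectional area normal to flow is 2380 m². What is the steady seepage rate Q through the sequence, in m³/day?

Flow is perpendicular to layering, so the layers act in series and the equivalent K is the thickness-weighted harmonic mean.
Total thickness L = 10.8 + 6.47 + 10.5 = 27.77 m.
Σ(b_i/K_i) = 10.8/0.0623 + 6.47/334 + 10.5/0.425 = 198.1 d.
K_eq = L / Σ(b_i/K_i) = 27.77 / 198.1 = 0.1402 m/day.
Q = K_eq · A · (Δh/L) = 0.1402 × 2380 × (12.1/27.77) = 145.4 m³/day.

145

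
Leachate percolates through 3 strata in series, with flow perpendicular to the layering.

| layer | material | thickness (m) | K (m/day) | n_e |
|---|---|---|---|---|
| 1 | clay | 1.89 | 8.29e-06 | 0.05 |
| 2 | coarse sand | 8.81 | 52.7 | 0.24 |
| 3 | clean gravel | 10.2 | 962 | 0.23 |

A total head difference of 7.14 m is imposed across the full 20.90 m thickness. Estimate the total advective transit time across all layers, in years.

With flow normal to the layers, continuity requires the same specific discharge q through every layer.
Σ(b_i/K_i) = 1.89/8.29e-06 + 8.81/52.7 + 10.2/962 = 2.280e+05 d.
q = Δh / Σ(b_i/K_i) = 7.14 / 2.280e+05 = 3.132e-05 m/day.
In each layer the seepage velocity is v_i = q/n_i, so the layer transit time is t_i = b_i·n_i / q:
  layer 1 (clay): t_1 = 1.89 × 0.05 / 3.132e-05 = 3017 d
  layer 2 (coarse sand): t_2 = 8.81 × 0.24 / 3.132e-05 = 67514 d
  layer 3 (clean gravel): t_3 = 10.2 × 0.23 / 3.132e-05 = 74910 d
Total t = Σ t_i = 1.454e+05 days = 398.2 years.

398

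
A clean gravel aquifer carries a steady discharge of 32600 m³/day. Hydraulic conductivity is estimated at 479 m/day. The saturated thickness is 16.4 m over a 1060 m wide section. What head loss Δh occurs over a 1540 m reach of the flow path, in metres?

6.03

Cross-sectional area A = 1060 × 16.4 = 17384 m².
From Q = K·A·i, i = Q / (K·A) = 32600 / (479.0 × 17384) = 0.003915.
Head loss Δh = i · L = 0.003915 × 1540 = 6.029 m.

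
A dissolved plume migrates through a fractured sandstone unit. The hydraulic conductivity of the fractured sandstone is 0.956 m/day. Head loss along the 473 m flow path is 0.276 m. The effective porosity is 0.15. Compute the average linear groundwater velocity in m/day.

0.00372

Hydraulic gradient i = Δh / L = 0.276 / 473 = 0.0005835.
Darcy flux q = K · i = 0.9560 × 0.0005835 = 0.0005578 m/day.
Seepage velocity v = q / n_e = 0.0005578 / 0.15 = 0.003719 m/day.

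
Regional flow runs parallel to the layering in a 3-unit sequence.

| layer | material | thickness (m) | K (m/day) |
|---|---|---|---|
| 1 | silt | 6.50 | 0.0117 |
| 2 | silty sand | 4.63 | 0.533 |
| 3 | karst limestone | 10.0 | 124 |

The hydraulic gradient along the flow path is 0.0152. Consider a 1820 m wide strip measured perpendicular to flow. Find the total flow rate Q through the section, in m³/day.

Flow is parallel to layering, so each bed carries its own Darcy discharge and the transmissivities add.
Σ(K_i·b_i) = 0.0117×6.50 + 0.533×4.63 + 124×10.0 = 1243 m²/day.
Hydraulic gradient i = 0.0152.
Q = Σ(K_i·b_i) · W · i = 1243 × 1820 × 0.01520 = 34374 m³/day.

34400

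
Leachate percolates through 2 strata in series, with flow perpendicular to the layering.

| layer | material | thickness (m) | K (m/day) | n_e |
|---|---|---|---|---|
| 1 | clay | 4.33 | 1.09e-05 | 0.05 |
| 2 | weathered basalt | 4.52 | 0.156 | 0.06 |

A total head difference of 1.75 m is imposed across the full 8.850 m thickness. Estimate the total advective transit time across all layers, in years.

With flow normal to the layers, continuity requires the same specific discharge q through every layer.
Σ(b_i/K_i) = 4.33/1.09e-05 + 4.52/0.156 = 3.973e+05 d.
q = Δh / Σ(b_i/K_i) = 1.75 / 3.973e+05 = 4.405e-06 m/day.
In each layer the seepage velocity is v_i = q/n_i, so the layer transit time is t_i = b_i·n_i / q:
  layer 1 (clay): t_1 = 4.33 × 0.05 / 4.405e-06 = 49149 d
  layer 2 (weathered basalt): t_2 = 4.52 × 0.06 / 4.405e-06 = 61567 d
Total t = Σ t_i = 1.107e+05 days = 303.1 years.

303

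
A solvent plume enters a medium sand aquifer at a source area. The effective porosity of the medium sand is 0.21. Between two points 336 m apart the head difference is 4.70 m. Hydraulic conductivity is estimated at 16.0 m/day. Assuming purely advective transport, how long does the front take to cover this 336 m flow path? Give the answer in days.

315

Hydraulic gradient i = Δh / L = 4.70 / 336 = 0.01399.
Darcy flux q = K · i = 16.00 × 0.01399 = 0.2238 m/day.
Seepage velocity v = q / n_e = 0.2238 / 0.21 = 1.066 m/day.
Travel time t = L / v = 336 / 1.066 = 315.3 days.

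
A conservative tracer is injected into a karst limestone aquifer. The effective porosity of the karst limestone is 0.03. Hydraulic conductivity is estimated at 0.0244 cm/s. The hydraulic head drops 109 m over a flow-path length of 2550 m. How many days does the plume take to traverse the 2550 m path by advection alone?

84.9

Convert K: 0.0244 cm/s × 864 = 21.08 m/day.
Hydraulic gradient i = Δh / L = 109 / 2550 = 0.04275.
Darcy flux q = K · i = 21.08 × 0.04275 = 0.9011 m/day.
Seepage velocity v = q / n_e = 0.9011 / 0.03 = 30.04 m/day.
Travel time t = L / v = 2550 / 30.04 = 84.89 days.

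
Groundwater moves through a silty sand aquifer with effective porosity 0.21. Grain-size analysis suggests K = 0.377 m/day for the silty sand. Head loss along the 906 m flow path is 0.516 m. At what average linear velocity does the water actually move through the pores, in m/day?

0.00102

Hydraulic gradient i = Δh / L = 0.516 / 906 = 0.0005695.
Darcy flux q = K · i = 0.3770 × 0.0005695 = 0.0002147 m/day.
Seepage velocity v = q / n_e = 0.0002147 / 0.21 = 0.001022 m/day.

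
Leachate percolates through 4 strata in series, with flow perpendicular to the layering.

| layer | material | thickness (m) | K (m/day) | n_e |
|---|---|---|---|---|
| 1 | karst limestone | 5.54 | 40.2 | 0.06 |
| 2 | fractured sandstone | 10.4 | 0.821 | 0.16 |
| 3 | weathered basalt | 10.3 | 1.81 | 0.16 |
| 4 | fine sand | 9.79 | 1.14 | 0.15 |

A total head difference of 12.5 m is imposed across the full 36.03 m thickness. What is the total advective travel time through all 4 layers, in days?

11.1

With flow normal to the layers, continuity requires the same specific discharge q through every layer.
Σ(b_i/K_i) = 5.54/40.2 + 10.4/0.821 + 10.3/1.81 + 9.79/1.14 = 27.08 d.
q = Δh / Σ(b_i/K_i) = 12.5 / 27.08 = 0.4615 m/day.
In each layer the seepage velocity is v_i = q/n_i, so the layer transit time is t_i = b_i·n_i / q:
  layer 1 (karst limestone): t_1 = 5.54 × 0.06 / 0.4615 = 0.7202 d
  layer 2 (fractured sandstone): t_2 = 10.4 × 0.16 / 0.4615 = 3.605 d
  layer 3 (weathered basalt): t_3 = 10.3 × 0.16 / 0.4615 = 3.571 d
  layer 4 (fine sand): t_4 = 9.79 × 0.15 / 0.4615 = 3.182 d
Total t = Σ t_i = 11.08 days.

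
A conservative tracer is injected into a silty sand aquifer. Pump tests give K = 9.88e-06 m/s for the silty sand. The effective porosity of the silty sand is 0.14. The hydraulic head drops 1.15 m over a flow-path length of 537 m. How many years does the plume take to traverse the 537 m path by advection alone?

Convert K: 9.88e-06 m/s × 86400 = 0.8536 m/day.
Hydraulic gradient i = Δh / L = 1.15 / 537 = 0.002142.
Darcy flux q = K · i = 0.8536 × 0.002142 = 0.001828 m/day.
Seepage velocity v = q / n_e = 0.001828 / 0.14 = 0.01306 m/day.
Travel time t = L / v = 537 / 0.01306 = 41125 days = 112.6 years.

113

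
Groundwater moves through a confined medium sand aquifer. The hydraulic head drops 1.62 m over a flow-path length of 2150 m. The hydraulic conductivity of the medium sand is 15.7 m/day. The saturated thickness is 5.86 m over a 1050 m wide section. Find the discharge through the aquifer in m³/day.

72.8

Cross-sectional area A = 1050 × 5.86 = 6153 m².
Hydraulic gradient i = Δh / L = 1.62 / 2150 = 0.0007535.
Darcy's law: Q = K · A · i = 15.70 × 6153 × 0.0007535 = 72.79 m³/day.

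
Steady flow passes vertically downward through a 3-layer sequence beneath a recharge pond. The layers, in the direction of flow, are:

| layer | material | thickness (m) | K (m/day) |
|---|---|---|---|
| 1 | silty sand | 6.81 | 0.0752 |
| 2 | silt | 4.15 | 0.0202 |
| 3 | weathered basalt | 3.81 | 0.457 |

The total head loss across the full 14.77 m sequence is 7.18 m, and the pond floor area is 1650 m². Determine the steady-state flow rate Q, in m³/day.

Flow is perpendicular to layering, so the layers act in series and the equivalent K is the thickness-weighted harmonic mean.
Total thickness L = 6.81 + 4.15 + 3.81 = 14.77 m.
Σ(b_i/K_i) = 6.81/0.0752 + 4.15/0.0202 + 3.81/0.457 = 304.3 d.
K_eq = L / Σ(b_i/K_i) = 14.77 / 304.3 = 0.04853 m/day.
Q = K_eq · A · (Δh/L) = 0.04853 × 1650 × (7.18/14.77) = 38.93 m³/day.

38.9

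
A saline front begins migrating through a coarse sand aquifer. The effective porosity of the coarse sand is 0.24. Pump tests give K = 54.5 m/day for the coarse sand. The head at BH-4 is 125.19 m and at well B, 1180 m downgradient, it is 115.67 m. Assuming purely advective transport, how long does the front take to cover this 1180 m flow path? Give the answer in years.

1.76

Hydraulic gradient i = (125.19 − 115.67) / 1180 = 9.52 / 1180 = 0.008068.
Darcy flux q = K · i = 54.50 × 0.008068 = 0.4397 m/day.
Seepage velocity v = q / n_e = 0.4397 / 0.24 = 1.832 m/day.
Travel time t = L / v = 1180 / 1.832 = 644.1 days = 1.763 years.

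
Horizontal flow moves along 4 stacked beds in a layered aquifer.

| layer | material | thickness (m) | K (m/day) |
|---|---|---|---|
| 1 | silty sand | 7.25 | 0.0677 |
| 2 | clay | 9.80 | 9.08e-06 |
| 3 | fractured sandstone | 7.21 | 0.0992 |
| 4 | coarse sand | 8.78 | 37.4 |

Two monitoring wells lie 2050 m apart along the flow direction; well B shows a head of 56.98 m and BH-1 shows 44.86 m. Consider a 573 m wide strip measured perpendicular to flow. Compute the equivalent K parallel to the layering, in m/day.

Flow is parallel to layering, so each bed carries its own Darcy discharge and the transmissivities add.
Σ(K_i·b_i) = 0.0677×7.25 + 9.08e-06×9.80 + 0.0992×7.21 + 37.4×8.78 = 329.6 m²/day.
Total thickness b = 33.04 m, so K_eq = Σ(K_i·b_i)/b = 9.975 m/day.

9.98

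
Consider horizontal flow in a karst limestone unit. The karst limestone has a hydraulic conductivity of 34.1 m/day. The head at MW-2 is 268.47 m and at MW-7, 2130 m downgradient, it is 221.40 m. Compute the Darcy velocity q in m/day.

Hydraulic gradient i = (268.47 − 221.40) / 2130 = 47.07 / 2130 = 0.02210.
Specific discharge q = K · i = 34.10 × 0.02210 = 0.7536 m/day.

0.754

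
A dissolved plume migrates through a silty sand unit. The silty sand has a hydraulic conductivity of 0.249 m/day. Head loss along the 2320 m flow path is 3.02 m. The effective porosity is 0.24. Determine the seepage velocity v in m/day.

Hydraulic gradient i = Δh / L = 3.02 / 2320 = 0.001302.
Darcy flux q = K · i = 0.2490 × 0.001302 = 0.0003241 m/day.
Seepage velocity v = q / n_e = 0.0003241 / 0.24 = 0.001351 m/day.

0.00135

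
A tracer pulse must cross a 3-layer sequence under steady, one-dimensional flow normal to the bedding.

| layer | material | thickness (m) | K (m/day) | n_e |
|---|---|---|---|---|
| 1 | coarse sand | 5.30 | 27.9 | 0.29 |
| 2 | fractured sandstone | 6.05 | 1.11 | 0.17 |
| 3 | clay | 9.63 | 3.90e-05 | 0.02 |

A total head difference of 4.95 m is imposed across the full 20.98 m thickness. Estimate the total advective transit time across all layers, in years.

377

With flow normal to the layers, continuity requires the same specific discharge q through every layer.
Σ(b_i/K_i) = 5.30/27.9 + 6.05/1.11 + 9.63/3.90e-05 = 2.469e+05 d.
q = Δh / Σ(b_i/K_i) = 4.95 / 2.469e+05 = 2.005e-05 m/day.
In each layer the seepage velocity is v_i = q/n_i, so the layer transit time is t_i = b_i·n_i / q:
  layer 1 (coarse sand): t_1 = 5.30 × 0.29 / 2.005e-05 = 76673 d
  layer 2 (fractured sandstone): t_2 = 6.05 × 0.17 / 2.005e-05 = 51306 d
  layer 3 (clay): t_3 = 9.63 × 0.02 / 2.005e-05 = 9608 d
Total t = Σ t_i = 1.376e+05 days = 376.7 years.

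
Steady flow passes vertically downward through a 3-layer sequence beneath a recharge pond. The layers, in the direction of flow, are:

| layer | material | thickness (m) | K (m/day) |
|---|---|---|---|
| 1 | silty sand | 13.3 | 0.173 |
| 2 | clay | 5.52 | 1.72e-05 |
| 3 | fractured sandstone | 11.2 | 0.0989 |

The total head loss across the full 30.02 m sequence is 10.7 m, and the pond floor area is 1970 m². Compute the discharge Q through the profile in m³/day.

0.0656

Flow is perpendicular to layering, so the layers act in series and the equivalent K is the thickness-weighted harmonic mean.
Total thickness L = 13.3 + 5.52 + 11.2 = 30.02 m.
Σ(b_i/K_i) = 13.3/0.173 + 5.52/1.72e-05 + 11.2/0.0989 = 3.211e+05 d.
K_eq = L / Σ(b_i/K_i) = 30.02 / 3.211e+05 = 9.349e-05 m/day.
Q = K_eq · A · (Δh/L) = 9.349e-05 × 1970 × (10.7/30.02) = 0.06564 m³/day.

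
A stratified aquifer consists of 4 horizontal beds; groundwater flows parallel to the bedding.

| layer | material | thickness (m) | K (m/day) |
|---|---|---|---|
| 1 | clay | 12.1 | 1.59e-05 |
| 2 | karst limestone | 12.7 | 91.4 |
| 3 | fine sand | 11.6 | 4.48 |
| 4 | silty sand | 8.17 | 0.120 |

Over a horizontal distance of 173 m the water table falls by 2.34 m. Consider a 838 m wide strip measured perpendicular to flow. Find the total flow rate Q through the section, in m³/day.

Flow is parallel to layering, so each bed carries its own Darcy discharge and the transmissivities add.
Σ(K_i·b_i) = 1.59e-05×12.1 + 91.4×12.7 + 4.48×11.6 + 0.120×8.17 = 1214 m²/day.
Hydraulic gradient i = Δh / L = 2.34 / 173 = 0.01353.
Q = Σ(K_i·b_i) · W · i = 1214 × 838 × 0.01353 = 13757 m³/day.

13800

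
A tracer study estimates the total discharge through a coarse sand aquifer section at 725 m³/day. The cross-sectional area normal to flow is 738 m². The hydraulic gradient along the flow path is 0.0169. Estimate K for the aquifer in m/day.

58.1

Hydraulic gradient i = 0.0169.
From Q = K·A·i, K = Q / (A·i) = 725 / (738.0 × 0.01690) = 58.13 m/day.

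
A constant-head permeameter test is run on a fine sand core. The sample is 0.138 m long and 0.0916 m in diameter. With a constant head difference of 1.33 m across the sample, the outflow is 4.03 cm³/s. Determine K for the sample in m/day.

5.48

Cross-sectional area A = π·(d/2)² = π × (0.0916/2)² = 0.006590 m².
Convert discharge: 4.03 cm³/s = 4.030e-06 m³/s.
Darcy's law rearranged: K = Q·L / (A·Δh) = 4.030e-06 × 0.138 / (0.006590 × 1.33) = 6.345e-05 m/s = 5.482 m/day.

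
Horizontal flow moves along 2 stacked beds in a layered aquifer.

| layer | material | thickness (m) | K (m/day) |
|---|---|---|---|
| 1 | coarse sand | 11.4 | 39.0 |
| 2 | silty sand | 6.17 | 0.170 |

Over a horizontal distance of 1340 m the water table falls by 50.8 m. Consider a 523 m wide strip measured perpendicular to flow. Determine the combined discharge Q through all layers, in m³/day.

Flow is parallel to layering, so each bed carries its own Darcy discharge and the transmissivities add.
Σ(K_i·b_i) = 39.0×11.4 + 0.170×6.17 = 445.6 m²/day.
Hydraulic gradient i = Δh / L = 50.8 / 1340 = 0.03791.
Q = Σ(K_i·b_i) · W · i = 445.6 × 523 × 0.03791 = 8836 m³/day.

8840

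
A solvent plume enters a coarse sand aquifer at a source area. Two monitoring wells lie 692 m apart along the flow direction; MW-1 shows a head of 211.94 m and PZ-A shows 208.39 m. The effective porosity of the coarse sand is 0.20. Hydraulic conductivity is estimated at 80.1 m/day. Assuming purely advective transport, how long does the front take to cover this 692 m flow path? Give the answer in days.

Hydraulic gradient i = (211.94 − 208.39) / 692 = 3.55 / 692 = 0.005130.
Darcy flux q = K · i = 80.10 × 0.005130 = 0.4109 m/day.
Seepage velocity v = q / n_e = 0.4109 / 0.20 = 2.055 m/day.
Travel time t = L / v = 692 / 2.055 = 336.8 days.

337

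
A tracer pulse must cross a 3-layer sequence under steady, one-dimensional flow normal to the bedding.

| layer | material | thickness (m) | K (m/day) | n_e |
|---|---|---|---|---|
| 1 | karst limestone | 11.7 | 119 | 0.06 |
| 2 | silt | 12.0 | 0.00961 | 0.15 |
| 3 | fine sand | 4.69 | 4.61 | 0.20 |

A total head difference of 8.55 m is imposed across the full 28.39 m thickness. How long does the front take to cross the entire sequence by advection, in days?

With flow normal to the layers, continuity requires the same specific discharge q through every layer.
Σ(b_i/K_i) = 11.7/119 + 12.0/0.00961 + 4.69/4.61 = 1250 d.
q = Δh / Σ(b_i/K_i) = 8.55 / 1250 = 0.006841 m/day.
In each layer the seepage velocity is v_i = q/n_i, so the layer transit time is t_i = b_i·n_i / q:
  layer 1 (karst limestone): t_1 = 11.7 × 0.06 / 0.006841 = 102.6 d
  layer 2 (silt): t_2 = 12.0 × 0.15 / 0.006841 = 263.1 d
  layer 3 (fine sand): t_3 = 4.69 × 0.20 / 0.006841 = 137.1 d
Total t = Σ t_i = 502.8 days.

503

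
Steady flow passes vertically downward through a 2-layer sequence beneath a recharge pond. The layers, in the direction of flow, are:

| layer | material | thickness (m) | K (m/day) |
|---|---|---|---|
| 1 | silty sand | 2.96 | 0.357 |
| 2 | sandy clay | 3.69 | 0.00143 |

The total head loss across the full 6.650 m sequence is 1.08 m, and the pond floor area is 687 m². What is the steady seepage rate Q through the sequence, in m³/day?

0.287

Flow is perpendicular to layering, so the layers act in series and the equivalent K is the thickness-weighted harmonic mean.
Total thickness L = 2.96 + 3.69 = 6.650 m.
Σ(b_i/K_i) = 2.96/0.357 + 3.69/0.00143 = 2589 d.
K_eq = L / Σ(b_i/K_i) = 6.650 / 2589 = 0.002569 m/day.
Q = K_eq · A · (Δh/L) = 0.002569 × 687 × (1.08/6.650) = 0.2866 m³/day.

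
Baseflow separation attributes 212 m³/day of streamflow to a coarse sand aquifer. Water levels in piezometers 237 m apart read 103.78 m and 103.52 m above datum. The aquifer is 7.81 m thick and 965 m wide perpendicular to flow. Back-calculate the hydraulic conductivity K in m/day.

25.6

Cross-sectional area A = 965 × 7.81 = 7537 m².
Hydraulic gradient i = (103.78 − 103.52) / 237 = 0.26 / 237 = 0.001097.
From Q = K·A·i, K = Q / (A·i) = 212 / (7537 × 0.001097) = 25.64 m/day.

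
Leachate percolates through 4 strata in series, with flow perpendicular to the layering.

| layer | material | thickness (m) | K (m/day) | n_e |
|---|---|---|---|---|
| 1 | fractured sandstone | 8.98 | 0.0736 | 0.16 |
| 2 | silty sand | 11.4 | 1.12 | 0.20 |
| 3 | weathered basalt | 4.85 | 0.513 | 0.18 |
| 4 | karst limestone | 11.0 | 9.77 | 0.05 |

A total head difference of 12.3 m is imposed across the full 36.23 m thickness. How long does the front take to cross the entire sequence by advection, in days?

59.7

With flow normal to the layers, continuity requires the same specific discharge q through every layer.
Σ(b_i/K_i) = 8.98/0.0736 + 11.4/1.12 + 4.85/0.513 + 11.0/9.77 = 142.8 d.
q = Δh / Σ(b_i/K_i) = 12.3 / 142.8 = 0.08615 m/day.
In each layer the seepage velocity is v_i = q/n_i, so the layer transit time is t_i = b_i·n_i / q:
  layer 1 (fractured sandstone): t_1 = 8.98 × 0.16 / 0.08615 = 16.68 d
  layer 2 (silty sand): t_2 = 11.4 × 0.20 / 0.08615 = 26.46 d
  layer 3 (weathered basalt): t_3 = 4.85 × 0.18 / 0.08615 = 10.13 d
  layer 4 (karst limestone): t_4 = 11.0 × 0.05 / 0.08615 = 6.384 d
Total t = Σ t_i = 59.66 days.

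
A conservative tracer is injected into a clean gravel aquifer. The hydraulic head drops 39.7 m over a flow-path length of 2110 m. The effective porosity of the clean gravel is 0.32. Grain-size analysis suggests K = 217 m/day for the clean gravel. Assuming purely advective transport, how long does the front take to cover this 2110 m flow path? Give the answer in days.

Hydraulic gradient i = Δh / L = 39.7 / 2110 = 0.01882.
Darcy flux q = K · i = 217.0 × 0.01882 = 4.083 m/day.
Seepage velocity v = q / n_e = 4.083 / 0.32 = 12.76 m/day.
Travel time t = L / v = 2110 / 12.76 = 165.4 days.

165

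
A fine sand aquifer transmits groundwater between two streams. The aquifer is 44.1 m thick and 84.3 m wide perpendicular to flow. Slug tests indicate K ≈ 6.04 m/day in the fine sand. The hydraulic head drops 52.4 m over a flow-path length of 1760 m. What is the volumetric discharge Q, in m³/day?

Cross-sectional area A = 84.3 × 44.1 = 3718 m².
Hydraulic gradient i = Δh / L = 52.4 / 1760 = 0.02977.
Darcy's law: Q = K · A · i = 6.040 × 3718 × 0.02977 = 668.5 m³/day.

669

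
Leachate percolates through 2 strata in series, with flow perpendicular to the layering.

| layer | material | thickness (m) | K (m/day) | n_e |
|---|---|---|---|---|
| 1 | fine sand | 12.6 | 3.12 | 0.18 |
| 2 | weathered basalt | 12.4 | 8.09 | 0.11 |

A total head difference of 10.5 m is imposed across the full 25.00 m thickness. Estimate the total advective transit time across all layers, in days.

With flow normal to the layers, continuity requires the same specific discharge q through every layer.
Σ(b_i/K_i) = 12.6/3.12 + 12.4/8.09 = 5.571 d.
q = Δh / Σ(b_i/K_i) = 10.5 / 5.571 = 1.885 m/day.
In each layer the seepage velocity is v_i = q/n_i, so the layer transit time is t_i = b_i·n_i / q:
  layer 1 (fine sand): t_1 = 12.6 × 0.18 / 1.885 = 1.203 d
  layer 2 (weathered basalt): t_2 = 12.4 × 0.11 / 1.885 = 0.7237 d
Total t = Σ t_i = 1.927 days.

1.93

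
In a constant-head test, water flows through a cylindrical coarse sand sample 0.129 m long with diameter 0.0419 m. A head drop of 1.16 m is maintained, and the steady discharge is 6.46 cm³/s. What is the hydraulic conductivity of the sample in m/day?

45.0

Cross-sectional area A = π·(d/2)² = π × (0.0419/2)² = 0.001379 m².
Convert discharge: 6.46 cm³/s = 6.460e-06 m³/s.
Darcy's law rearranged: K = Q·L / (A·Δh) = 6.460e-06 × 0.129 / (0.001379 × 1.16) = 0.0005210 m/s = 45.02 m/day.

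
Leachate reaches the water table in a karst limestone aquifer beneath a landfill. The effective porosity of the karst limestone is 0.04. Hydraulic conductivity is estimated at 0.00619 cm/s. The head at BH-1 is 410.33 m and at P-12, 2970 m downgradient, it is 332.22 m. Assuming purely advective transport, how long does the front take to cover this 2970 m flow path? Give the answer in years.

2.31

Convert K: 0.00619 cm/s × 864 = 5.348 m/day.
Hydraulic gradient i = (410.33 − 332.22) / 2970 = 78.11 / 2970 = 0.02630.
Darcy flux q = K · i = 5.348 × 0.02630 = 0.1407 m/day.
Seepage velocity v = q / n_e = 0.1407 / 0.04 = 3.516 m/day.
Travel time t = L / v = 2970 / 3.516 = 844.6 days = 2.312 years.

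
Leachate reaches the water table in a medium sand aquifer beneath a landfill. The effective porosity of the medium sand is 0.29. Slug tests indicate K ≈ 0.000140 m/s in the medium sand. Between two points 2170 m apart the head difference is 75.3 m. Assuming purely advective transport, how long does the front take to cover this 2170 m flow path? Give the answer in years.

4.10

Convert K: 0.000140 m/s × 86400 = 12.10 m/day.
Hydraulic gradient i = Δh / L = 75.3 / 2170 = 0.03470.
Darcy flux q = K · i = 12.10 × 0.03470 = 0.4197 m/day.
Seepage velocity v = q / n_e = 0.4197 / 0.29 = 1.447 m/day.
Travel time t = L / v = 2170 / 1.447 = 1499 days = 4.105 years.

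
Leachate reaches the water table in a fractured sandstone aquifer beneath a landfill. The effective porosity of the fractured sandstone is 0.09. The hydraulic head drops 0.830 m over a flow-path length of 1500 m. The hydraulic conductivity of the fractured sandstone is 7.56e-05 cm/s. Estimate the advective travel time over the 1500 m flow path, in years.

10200

Convert K: 7.56e-05 cm/s × 864 = 0.06532 m/day.
Hydraulic gradient i = Δh / L = 0.830 / 1500 = 0.0005533.
Darcy flux q = K · i = 0.06532 × 0.0005533 = 3.614e-05 m/day.
Seepage velocity v = q / n_e = 3.614e-05 / 0.09 = 0.0004016 m/day.
Travel time t = L / v = 1500 / 0.0004016 = 3.735e+06 days = 10226 years.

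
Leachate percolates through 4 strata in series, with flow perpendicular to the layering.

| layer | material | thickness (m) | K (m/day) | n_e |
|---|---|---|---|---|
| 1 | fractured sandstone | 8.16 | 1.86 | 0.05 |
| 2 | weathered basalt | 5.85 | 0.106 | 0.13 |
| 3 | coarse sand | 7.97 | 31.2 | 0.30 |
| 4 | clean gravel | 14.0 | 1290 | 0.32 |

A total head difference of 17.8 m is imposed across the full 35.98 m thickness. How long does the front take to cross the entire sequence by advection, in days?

27.0

With flow normal to the layers, continuity requires the same specific discharge q through every layer.
Σ(b_i/K_i) = 8.16/1.86 + 5.85/0.106 + 7.97/31.2 + 14.0/1290 = 59.84 d.
q = Δh / Σ(b_i/K_i) = 17.8 / 59.84 = 0.2974 m/day.
In each layer the seepage velocity is v_i = q/n_i, so the layer transit time is t_i = b_i·n_i / q:
  layer 1 (fractured sandstone): t_1 = 8.16 × 0.05 / 0.2974 = 1.372 d
  layer 2 (weathered basalt): t_2 = 5.85 × 0.13 / 0.2974 = 2.557 d
  layer 3 (coarse sand): t_3 = 7.97 × 0.30 / 0.2974 = 8.038 d
  layer 4 (clean gravel): t_4 = 14.0 × 0.32 / 0.2974 = 15.06 d
Total t = Σ t_i = 27.03 days.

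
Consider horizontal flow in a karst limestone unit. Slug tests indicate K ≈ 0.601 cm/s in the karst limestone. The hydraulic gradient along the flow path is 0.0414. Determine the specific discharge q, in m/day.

Convert K: 0.601 cm/s × 864 = 519.3 m/day.
Hydraulic gradient i = 0.0414.
Specific discharge q = K · i = 519.3 × 0.04140 = 21.50 m/day.

21.5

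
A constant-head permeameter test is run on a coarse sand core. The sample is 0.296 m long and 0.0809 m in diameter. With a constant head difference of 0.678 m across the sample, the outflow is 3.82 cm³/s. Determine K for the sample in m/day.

Cross-sectional area A = π·(d/2)² = π × (0.0809/2)² = 0.005140 m².
Convert discharge: 3.82 cm³/s = 3.820e-06 m³/s.
Darcy's law rearranged: K = Q·L / (A·Δh) = 3.820e-06 × 0.296 / (0.005140 × 0.678) = 0.0003244 m/s = 28.03 m/day.

28.0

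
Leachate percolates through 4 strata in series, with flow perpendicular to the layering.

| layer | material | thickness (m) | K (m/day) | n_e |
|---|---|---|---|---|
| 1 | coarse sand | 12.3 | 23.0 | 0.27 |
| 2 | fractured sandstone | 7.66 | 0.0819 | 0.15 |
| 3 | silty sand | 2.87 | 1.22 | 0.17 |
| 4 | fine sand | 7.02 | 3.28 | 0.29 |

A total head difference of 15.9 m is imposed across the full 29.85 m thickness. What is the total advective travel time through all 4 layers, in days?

With flow normal to the layers, continuity requires the same specific discharge q through every layer.
Σ(b_i/K_i) = 12.3/23.0 + 7.66/0.0819 + 2.87/1.22 + 7.02/3.28 = 98.56 d.
q = Δh / Σ(b_i/K_i) = 15.9 / 98.56 = 0.1613 m/day.
In each layer the seepage velocity is v_i = q/n_i, so the layer transit time is t_i = b_i·n_i / q:
  layer 1 (coarse sand): t_1 = 12.3 × 0.27 / 0.1613 = 20.59 d
  layer 2 (fractured sandstone): t_2 = 7.66 × 0.15 / 0.1613 = 7.122 d
  layer 3 (silty sand): t_3 = 2.87 × 0.17 / 0.1613 = 3.024 d
  layer 4 (fine sand): t_4 = 7.02 × 0.29 / 0.1613 = 12.62 d
Total t = Σ t_i = 43.35 days.

43.4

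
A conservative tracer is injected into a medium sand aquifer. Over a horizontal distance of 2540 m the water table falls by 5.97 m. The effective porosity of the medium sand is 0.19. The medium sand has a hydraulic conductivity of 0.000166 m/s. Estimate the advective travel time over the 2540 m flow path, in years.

39.2

Convert K: 0.000166 m/s × 86400 = 14.34 m/day.
Hydraulic gradient i = Δh / L = 5.97 / 2540 = 0.002350.
Darcy flux q = K · i = 14.34 × 0.002350 = 0.03371 m/day.
Seepage velocity v = q / n_e = 0.03371 / 0.19 = 0.1774 m/day.
Travel time t = L / v = 2540 / 0.1774 = 14316 days = 39.20 years.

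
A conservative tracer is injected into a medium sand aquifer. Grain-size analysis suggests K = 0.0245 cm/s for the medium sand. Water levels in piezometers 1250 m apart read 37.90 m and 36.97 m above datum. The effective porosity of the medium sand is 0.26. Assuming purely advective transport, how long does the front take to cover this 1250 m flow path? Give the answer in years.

56.5

Convert K: 0.0245 cm/s × 864 = 21.17 m/day.
Hydraulic gradient i = (37.90 − 36.97) / 1250 = 0.93 / 1250 = 0.0007440.
Darcy flux q = K · i = 21.17 × 0.0007440 = 0.01575 m/day.
Seepage velocity v = q / n_e = 0.01575 / 0.26 = 0.06057 m/day.
Travel time t = L / v = 1250 / 0.06057 = 20636 days = 56.50 years.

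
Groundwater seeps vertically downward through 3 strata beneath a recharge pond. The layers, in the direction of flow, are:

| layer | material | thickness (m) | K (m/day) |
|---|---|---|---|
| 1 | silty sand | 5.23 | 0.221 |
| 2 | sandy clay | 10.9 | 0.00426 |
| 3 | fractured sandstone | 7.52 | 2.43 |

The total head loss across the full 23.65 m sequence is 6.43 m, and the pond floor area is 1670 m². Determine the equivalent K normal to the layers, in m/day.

0.00915

Flow is perpendicular to layering, so the layers act in series and the equivalent K is the thickness-weighted harmonic mean.
Total thickness L = 5.23 + 10.9 + 7.52 = 23.65 m.
Σ(b_i/K_i) = 5.23/0.221 + 10.9/0.00426 + 7.52/2.43 = 2585 d.
K_eq = L / Σ(b_i/K_i) = 23.65 / 2585 = 0.009147 m/day.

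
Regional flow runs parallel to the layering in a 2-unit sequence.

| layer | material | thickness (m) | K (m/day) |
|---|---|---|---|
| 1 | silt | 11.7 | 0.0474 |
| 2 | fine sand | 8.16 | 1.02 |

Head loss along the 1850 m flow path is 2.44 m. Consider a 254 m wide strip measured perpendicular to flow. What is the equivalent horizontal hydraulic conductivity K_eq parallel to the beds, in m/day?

0.447

Flow is parallel to layering, so each bed carries its own Darcy discharge and the transmissivities add.
Σ(K_i·b_i) = 0.0474×11.7 + 1.02×8.16 = 8.878 m²/day.
Total thickness b = 19.86 m, so K_eq = Σ(K_i·b_i)/b = 0.4470 m/day.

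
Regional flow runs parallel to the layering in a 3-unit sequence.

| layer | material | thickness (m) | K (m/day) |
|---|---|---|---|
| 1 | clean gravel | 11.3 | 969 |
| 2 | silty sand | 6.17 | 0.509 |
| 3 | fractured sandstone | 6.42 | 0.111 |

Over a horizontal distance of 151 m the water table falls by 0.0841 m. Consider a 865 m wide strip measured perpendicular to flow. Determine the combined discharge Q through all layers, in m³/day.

5280

Flow is parallel to layering, so each bed carries its own Darcy discharge and the transmissivities add.
Σ(K_i·b_i) = 969×11.3 + 0.509×6.17 + 0.111×6.42 = 10954 m²/day.
Hydraulic gradient i = Δh / L = 0.0841 / 151 = 0.0005570.
Q = Σ(K_i·b_i) · W · i = 10954 × 865 × 0.0005570 = 5277 m³/day.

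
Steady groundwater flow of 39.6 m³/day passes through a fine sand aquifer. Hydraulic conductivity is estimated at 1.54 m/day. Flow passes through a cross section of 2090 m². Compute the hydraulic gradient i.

From Q = K·A·i, i = Q / (K·A) = 39.6 / (1.540 × 2090) = 0.01230.

0.0123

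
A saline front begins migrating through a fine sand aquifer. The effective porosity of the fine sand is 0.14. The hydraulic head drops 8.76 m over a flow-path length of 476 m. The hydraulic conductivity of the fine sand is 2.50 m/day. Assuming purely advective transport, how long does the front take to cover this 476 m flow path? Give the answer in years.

Hydraulic gradient i = Δh / L = 8.76 / 476 = 0.01840.
Darcy flux q = K · i = 2.500 × 0.01840 = 0.04601 m/day.
Seepage velocity v = q / n_e = 0.04601 / 0.14 = 0.3286 m/day.
Travel time t = L / v = 476 / 0.3286 = 1448 days = 3.966 years.

3.97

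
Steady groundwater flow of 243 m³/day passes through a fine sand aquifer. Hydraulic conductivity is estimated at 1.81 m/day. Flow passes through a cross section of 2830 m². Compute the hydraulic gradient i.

From Q = K·A·i, i = Q / (K·A) = 243 / (1.810 × 2830) = 0.04744.

0.0474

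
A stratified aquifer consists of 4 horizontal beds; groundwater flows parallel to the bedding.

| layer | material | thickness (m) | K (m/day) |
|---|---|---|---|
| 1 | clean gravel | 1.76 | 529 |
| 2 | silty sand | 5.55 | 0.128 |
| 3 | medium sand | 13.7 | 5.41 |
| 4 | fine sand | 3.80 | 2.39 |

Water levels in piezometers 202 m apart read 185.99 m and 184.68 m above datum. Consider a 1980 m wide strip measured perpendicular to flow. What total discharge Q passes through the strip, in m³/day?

Flow is parallel to layering, so each bed carries its own Darcy discharge and the transmissivities add.
Σ(K_i·b_i) = 529×1.76 + 0.128×5.55 + 5.41×13.7 + 2.39×3.80 = 1015 m²/day.
Hydraulic gradient i = (185.99 − 184.68) / 202 = 1.31 / 202 = 0.006485.
Q = Σ(K_i·b_i) · W · i = 1015 × 1980 × 0.006485 = 13033 m³/day.

13000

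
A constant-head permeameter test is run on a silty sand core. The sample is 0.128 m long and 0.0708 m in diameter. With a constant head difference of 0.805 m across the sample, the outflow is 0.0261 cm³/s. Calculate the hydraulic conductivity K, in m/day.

Cross-sectional area A = π·(d/2)² = π × (0.0708/2)² = 0.003937 m².
Convert discharge: 0.0261 cm³/s = 2.610e-08 m³/s.
Darcy's law rearranged: K = Q·L / (A·Δh) = 2.610e-08 × 0.128 / (0.003937 × 0.805) = 1.054e-06 m/s = 0.09108 m/day.

0.0911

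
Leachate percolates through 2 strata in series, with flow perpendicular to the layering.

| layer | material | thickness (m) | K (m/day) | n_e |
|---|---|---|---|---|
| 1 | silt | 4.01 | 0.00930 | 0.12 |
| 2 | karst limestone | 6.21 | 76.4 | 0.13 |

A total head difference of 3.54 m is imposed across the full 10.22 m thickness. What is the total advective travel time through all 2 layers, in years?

With flow normal to the layers, continuity requires the same specific discharge q through every layer.
Σ(b_i/K_i) = 4.01/0.00930 + 6.21/76.4 = 431.3 d.
q = Δh / Σ(b_i/K_i) = 3.54 / 431.3 = 0.008208 m/day.
In each layer the seepage velocity is v_i = q/n_i, so the layer transit time is t_i = b_i·n_i / q:
  layer 1 (silt): t_1 = 4.01 × 0.12 / 0.008208 = 58.62 d
  layer 2 (karst limestone): t_2 = 6.21 × 0.13 / 0.008208 = 98.35 d
Total t = Σ t_i = 157.0 days = 0.4298 years.

0.430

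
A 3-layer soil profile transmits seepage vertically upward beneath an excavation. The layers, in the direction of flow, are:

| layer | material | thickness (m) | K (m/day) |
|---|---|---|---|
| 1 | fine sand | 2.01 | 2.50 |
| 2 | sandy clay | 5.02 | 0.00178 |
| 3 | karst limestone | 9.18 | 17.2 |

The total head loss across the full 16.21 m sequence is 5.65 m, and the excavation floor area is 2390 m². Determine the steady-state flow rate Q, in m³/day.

4.79

Flow is perpendicular to layering, so the layers act in series and the equivalent K is the thickness-weighted harmonic mean.
Total thickness L = 2.01 + 5.02 + 9.18 = 16.21 m.
Σ(b_i/K_i) = 2.01/2.50 + 5.02/0.00178 + 9.18/17.2 = 2822 d.
K_eq = L / Σ(b_i/K_i) = 16.21 / 2822 = 0.005745 m/day.
Q = K_eq · A · (Δh/L) = 0.005745 × 2390 × (5.65/16.21) = 4.786 m³/day.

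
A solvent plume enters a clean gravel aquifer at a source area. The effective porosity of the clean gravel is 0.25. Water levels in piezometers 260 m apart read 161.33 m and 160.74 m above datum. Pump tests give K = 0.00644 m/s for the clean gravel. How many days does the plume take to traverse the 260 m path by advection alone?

51.5

Convert K: 0.00644 m/s × 86400 = 556.4 m/day.
Hydraulic gradient i = (161.33 − 160.74) / 260 = 0.59 / 260 = 0.002269.
Darcy flux q = K · i = 556.4 × 0.002269 = 1.263 m/day.
Seepage velocity v = q / n_e = 1.263 / 0.25 = 5.051 m/day.
Travel time t = L / v = 260 / 5.051 = 51.48 days.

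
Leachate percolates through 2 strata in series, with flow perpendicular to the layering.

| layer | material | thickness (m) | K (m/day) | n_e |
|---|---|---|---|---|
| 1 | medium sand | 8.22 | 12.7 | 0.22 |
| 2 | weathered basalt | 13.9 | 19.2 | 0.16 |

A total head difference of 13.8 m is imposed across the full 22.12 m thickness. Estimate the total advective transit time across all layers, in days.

0.401

With flow normal to the layers, continuity requires the same specific discharge q through every layer.
Σ(b_i/K_i) = 8.22/12.7 + 13.9/19.2 = 1.371 d.
q = Δh / Σ(b_i/K_i) = 13.8 / 1.371 = 10.06 m/day.
In each layer the seepage velocity is v_i = q/n_i, so the layer transit time is t_i = b_i·n_i / q:
  layer 1 (medium sand): t_1 = 8.22 × 0.22 / 10.06 = 0.1797 d
  layer 2 (weathered basalt): t_2 = 13.9 × 0.16 / 10.06 = 0.2210 d
Total t = Σ t_i = 0.4007 days.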